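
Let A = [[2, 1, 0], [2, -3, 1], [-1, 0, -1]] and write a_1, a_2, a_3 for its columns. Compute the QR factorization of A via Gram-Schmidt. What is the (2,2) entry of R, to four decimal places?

r_{22} = 2.8674

a_1 = (2, 2, -1); ‖a_1‖ = 3.0000, so q_1 = (0.6667, 0.6667, -0.3333).
q_1·a_2 = 0.6667·1 + 0.6667·(-3) + (-0.3333)·0 = -1.3333.
u_2 = a_2 + 1.3333·q_1 = (1.8889, -2.1111, -0.4444).
r_{22} = ‖u_2‖ = 2.8674.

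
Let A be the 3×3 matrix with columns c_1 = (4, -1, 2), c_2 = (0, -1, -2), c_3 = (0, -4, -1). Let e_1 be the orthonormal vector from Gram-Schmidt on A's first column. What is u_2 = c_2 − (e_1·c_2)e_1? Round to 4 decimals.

c_1 = (4, -1, 2); ‖c_1‖ = 4.5826, so e_1 = (0.8729, -0.2182, 0.4364).
e_1·c_2 = 0.8729·0 + (-0.2182)·(-1) + 0.4364·(-2) = -0.6547.
u_2 = c_2 + 0.6547·e_1 = (0.5714, -1.1429, -1.7143).

u_2 = (0.5714, -1.1429, -1.7143)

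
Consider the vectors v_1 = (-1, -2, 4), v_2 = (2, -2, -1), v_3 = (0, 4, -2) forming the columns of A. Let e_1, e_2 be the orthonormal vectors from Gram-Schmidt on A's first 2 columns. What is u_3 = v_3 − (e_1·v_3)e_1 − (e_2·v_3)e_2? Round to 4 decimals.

u_3 = (0.8649, 0.6054, 0.5189)

v_1 = (-1, -2, 4); ‖v_1‖ = 4.5826, so e_1 = (-0.2182, -0.4364, 0.8729).
e_1·v_2 = (-0.2182)·2 + (-0.4364)·(-2) + 0.8729·(-1) = -0.4364.
u_2 = v_2 + 0.4364·e_1 = (1.9048, -2.1905, -0.6190).
‖u_2‖ = 2.9681, so e_2 = (0.6417, -0.7380, -0.2086).
e_1·v_3 = (-0.2182)·0 + (-0.4364)·4 + 0.8729·(-2) = -3.4915; e_2·v_3 = 0.6417·0 + (-0.7380)·4 + (-0.2086)·(-2) = -2.5349.
u_3 = v_3 + 3.4915·e_1 + 2.5349·e_2 = (0.8649, 0.6054, 0.5189).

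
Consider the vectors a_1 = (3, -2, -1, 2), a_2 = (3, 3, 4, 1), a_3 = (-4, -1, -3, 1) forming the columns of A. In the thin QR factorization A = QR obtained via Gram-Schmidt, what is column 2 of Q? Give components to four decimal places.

q_1 = a_1/‖a_1‖ = (3, -2, -1, 2)/4.2426 = (0.7071, -0.4714, -0.2357, 0.4714).
r_{12} = q_1·a_2 = 0.2357.
u_2 = a_2 − 0.2357·q_1 = (2.8333, 3.1111, 4.0556, 0.8889).
‖u_2‖ = 5.9114, so q_2 = (0.4793, 0.5263, 0.6861, 0.1504).

q_2 = (0.4793, 0.5263, 0.6861, 0.1504)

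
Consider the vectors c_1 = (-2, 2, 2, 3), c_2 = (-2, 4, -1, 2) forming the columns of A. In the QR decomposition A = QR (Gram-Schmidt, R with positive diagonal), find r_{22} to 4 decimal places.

c_1 = (-2, 2, 2, 3); ‖c_1‖ = 4.5826, so e_1 = (-0.4364, 0.4364, 0.4364, 0.6547).
e_1·c_2 = (-0.4364)·(-2) + 0.4364·4 + 0.4364·(-1) + 0.6547·2 = 3.4915.
u_2 = c_2 − 3.4915·e_1 = (-0.4762, 2.4762, -2.5238, -0.2857).
r_{22} = ‖u_2‖ = 3.5790.

r_{22} = 3.5790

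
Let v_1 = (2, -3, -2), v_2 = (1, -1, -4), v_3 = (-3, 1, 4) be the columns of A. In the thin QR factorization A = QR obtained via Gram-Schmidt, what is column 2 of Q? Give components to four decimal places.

e_1 = v_1/‖v_1‖ = (2, -3, -2)/4.1231 = (0.4851, -0.7276, -0.4851).
r_{12} = e_1·v_2 = 3.1530.
u_2 = v_2 − 3.1530·e_1 = (-0.5294, 1.2941, -2.4706).
‖u_2‖ = 2.8388, so e_2 = (-0.1865, 0.4559, -0.8703).

e_2 = (-0.1865, 0.4559, -0.8703)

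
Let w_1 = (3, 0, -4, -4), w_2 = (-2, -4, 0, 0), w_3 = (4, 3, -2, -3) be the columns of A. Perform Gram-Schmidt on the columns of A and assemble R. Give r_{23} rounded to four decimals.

r_{23} = -3.5028

e_1 = w_1/‖w_1‖ = (3, 0, -4, -4)/6.4031 = (0.4685, 0.0000, -0.6247, -0.6247).
r_{12} = e_1·w_2 = -0.9370.
u_2 = w_2 + 0.9370·e_1 = (-1.5610, -4.0000, -0.5854, -0.5854).
‖u_2‖ = 4.3729, so e_2 = (-0.3570, -0.9147, -0.1339, -0.1339).
r_{23} = e_2·w_3 = -3.5028.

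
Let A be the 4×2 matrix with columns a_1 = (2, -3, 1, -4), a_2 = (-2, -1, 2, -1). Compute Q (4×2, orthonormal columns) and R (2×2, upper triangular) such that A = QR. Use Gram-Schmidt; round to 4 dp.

a_1 = (2, -3, 1, -4); ‖a_1‖ = 5.4772, so q_1 = (0.3651, -0.5477, 0.1826, -0.7303).
q_1·a_2 = 0.3651·(-2) + (-0.5477)·(-1) + 0.1826·2 + (-0.7303)·(-1) = 0.9129.
u_2 = a_2 − 0.9129·q_1 = (-2.3333, -0.5000, 1.8333, -0.3333).
‖u_2‖ = 3.0277, so q_2 = (-0.7707, -0.1651, 0.6055, -0.1101).

Q = [[0.3651, -0.7707], [-0.5477, -0.1651], [0.1826, 0.6055], [-0.7303, -0.1101]], R = [[5.4772, 0.9129], [0.0000, 3.0277]]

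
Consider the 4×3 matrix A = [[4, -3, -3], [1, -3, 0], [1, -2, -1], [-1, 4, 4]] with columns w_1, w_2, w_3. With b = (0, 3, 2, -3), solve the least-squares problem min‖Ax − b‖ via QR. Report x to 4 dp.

e_1 = w_1/‖w_1‖ = (4, 1, 1, -1)/4.3589 = (0.9177, 0.2294, 0.2294, -0.2294).
r_{12} = e_1·w_2 = -4.8177.
u_2 = w_2 + 4.8177·e_1 = (1.4211, -1.8947, -0.8947, 2.8947).
‖u_2‖ = 3.8457, so e_2 = (0.3695, -0.4927, -0.2327, 0.7527).
r_{13} = e_1·w_3 = -3.9001; r_{23} = e_2·w_3 = 2.1350.
u_3 = w_3 + 3.9001·e_1 − 2.1350·e_2 = (-0.2100, 1.9466, 0.3915, 1.4982).
‖u_3‖ = 2.4963, so e_3 = (-0.0841, 0.7798, 0.1568, 0.6002).
Qᵀb = (1.8353, -4.2015, 0.8525).
Back-substitute: x_3 = 0.8525/2.4963 = 0.3415.
x_2 = (-4.2015 − 2.1350·0.3415)/3.8457 = -1.2821.
x_1 = (1.8353 + 4.8177·(-1.2821) + 3.9001·0.3415)/4.3589 = -0.6905.

x = (-0.6905, -1.2821, 0.3415)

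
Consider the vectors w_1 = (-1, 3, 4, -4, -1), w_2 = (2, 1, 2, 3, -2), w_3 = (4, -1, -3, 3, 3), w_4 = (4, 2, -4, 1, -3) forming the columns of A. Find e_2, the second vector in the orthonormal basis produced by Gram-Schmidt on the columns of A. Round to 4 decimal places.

e_1 = w_1/‖w_1‖ = (-1, 3, 4, -4, -1)/6.5574 = (-0.1525, 0.4575, 0.6100, -0.6100, -0.1525).
r_{12} = e_1·w_2 = -0.1525.
u_2 = w_2 + 0.1525·e_1 = (1.9767, 1.0698, 2.0930, 2.9070, -2.0233).
‖u_2‖ = 4.6879, so e_2 = (0.4217, 0.2282, 0.4465, 0.6201, -0.4316).

e_2 = (0.4217, 0.2282, 0.4465, 0.6201, -0.4316)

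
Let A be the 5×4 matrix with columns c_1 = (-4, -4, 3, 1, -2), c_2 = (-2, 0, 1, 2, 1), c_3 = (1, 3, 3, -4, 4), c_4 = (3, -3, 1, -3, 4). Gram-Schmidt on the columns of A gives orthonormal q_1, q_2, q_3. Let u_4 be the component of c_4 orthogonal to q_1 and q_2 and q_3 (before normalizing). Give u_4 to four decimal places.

c_1 = (-4, -4, 3, 1, -2); ‖c_1‖ = 6.7823, so q_1 = (-0.5898, -0.5898, 0.4423, 0.1474, -0.2949).
q_1·c_2 = (-0.5898)·(-2) + (-0.5898)·0 + 0.4423·1 + 0.1474·2 + (-0.2949)·1 = 1.6219.
u_2 = c_2 − 1.6219·q_1 = (-1.0435, 0.9565, 0.2826, 1.7609, 1.4783).
‖u_2‖ = 2.7147, so q_2 = (-0.3844, 0.3523, 0.1041, 0.6486, 0.5445).
q_1·c_3 = (-0.5898)·1 + (-0.5898)·3 + 0.4423·3 + 0.1474·(-4) + (-0.2949)·4 = -2.8014; q_2·c_3 = (-0.3844)·1 + 0.3523·3 + 0.1041·3 + 0.6486·(-4) + 0.5445·4 = 0.5686.
u_3 = c_3 + 2.8014·q_1 − 0.5686·q_2 = (-0.4336, 1.1475, 4.1799, -3.9558, 2.8643).
‖u_3‖ = 6.5444, so q_3 = (-0.0663, 0.1753, 0.6387, -0.6045, 0.4377).
q_1·c_4 = (-0.5898)·3 + (-0.5898)·(-3) + 0.4423·1 + 0.1474·(-3) + (-0.2949)·4 = -1.1795; q_2·c_4 = (-0.3844)·3 + 0.3523·(-3) + 0.1041·1 + 0.6486·(-3) + 0.5445·4 = -1.8739; q_3·c_4 = (-0.0663)·3 + 0.1753·(-3) + 0.6387·1 + (-0.6045)·(-3) + 0.4377·4 = 3.4780.
u_4 = c_4 + 1.1795·q_1 + 1.8739·q_2 − 3.4780·q_3 = (1.8145, -3.6452, -0.5046, 0.4916, 3.1504).

u_4 = (1.8145, -3.6452, -0.5046, 0.4916, 3.1504)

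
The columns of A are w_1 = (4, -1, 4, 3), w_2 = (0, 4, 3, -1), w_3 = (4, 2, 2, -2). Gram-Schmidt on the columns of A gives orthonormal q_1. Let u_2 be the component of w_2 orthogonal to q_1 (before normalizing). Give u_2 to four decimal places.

u_2 = (-0.4762, 4.1190, 2.5238, -1.3571)

w_1 = (4, -1, 4, 3); ‖w_1‖ = 6.4807, so q_1 = (0.6172, -0.1543, 0.6172, 0.4629).
q_1·w_2 = 0.6172·0 + (-0.1543)·4 + 0.6172·3 + 0.4629·(-1) = 0.7715.
u_2 = w_2 − 0.7715·q_1 = (-0.4762, 4.1190, 2.5238, -1.3571).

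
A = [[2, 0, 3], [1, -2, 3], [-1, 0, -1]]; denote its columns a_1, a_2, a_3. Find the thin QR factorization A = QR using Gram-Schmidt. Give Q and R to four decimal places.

e_1 = a_1/‖a_1‖ = (2, 1, -1)/2.4495 = (0.8165, 0.4082, -0.4082).
r_{12} = e_1·a_2 = -0.8165.
u_2 = a_2 + 0.8165·e_1 = (0.6667, -1.6667, -0.3333).
‖u_2‖ = 1.8257, so e_2 = (0.3651, -0.9129, -0.1826).
r_{13} = e_1·a_3 = 4.0825; r_{23} = e_2·a_3 = -1.4606.
u_3 = a_3 − 4.0825·e_1 + 1.4606·e_2 = (0.2000, 0.0000, 0.4000).
‖u_3‖ = 0.4472, so e_3 = (0.4472, 0.0000, 0.8944).

Q = [[0.8165, 0.3651, 0.4472], [0.4082, -0.9129, 0.0000], [-0.4082, -0.1826, 0.8944]], R = [[2.4495, -0.8165, 4.0825], [0.0000, 1.8257, -1.4606], [0.0000, 0.0000, 0.4472]]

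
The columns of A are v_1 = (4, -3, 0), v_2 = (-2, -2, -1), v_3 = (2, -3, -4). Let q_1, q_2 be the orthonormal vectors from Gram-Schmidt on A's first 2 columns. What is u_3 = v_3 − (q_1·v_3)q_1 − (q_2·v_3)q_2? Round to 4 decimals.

v_1 = (4, -3, 0); ‖v_1‖ = 5.0000, so q_1 = (0.8000, -0.6000, 0.0000).
q_1·v_2 = 0.8000·(-2) + (-0.6000)·(-2) + 0.0000·(-1) = -0.4000.
u_2 = v_2 + 0.4000·q_1 = (-1.6800, -2.2400, -1.0000).
‖u_2‖ = 2.9732, so q_2 = (-0.5650, -0.7534, -0.3363).
q_1·v_3 = 0.8000·2 + (-0.6000)·(-3) + 0.0000·(-4) = 3.4000; q_2·v_3 = (-0.5650)·2 + (-0.7534)·(-3) + (-0.3363)·(-4) = 2.4754.
u_3 = v_3 − 3.4000·q_1 − 2.4754·q_2 = (0.6787, 0.9050, -3.1674).

u_3 = (0.6787, 0.9050, -3.1674)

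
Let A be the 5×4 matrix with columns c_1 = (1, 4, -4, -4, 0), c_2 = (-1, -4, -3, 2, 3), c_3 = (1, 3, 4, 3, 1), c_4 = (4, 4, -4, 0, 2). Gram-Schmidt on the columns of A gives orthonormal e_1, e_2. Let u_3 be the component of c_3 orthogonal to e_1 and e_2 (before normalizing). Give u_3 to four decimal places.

c_1 = (1, 4, -4, -4, 0); ‖c_1‖ = 7.0000, so e_1 = (0.1429, 0.5714, -0.5714, -0.5714, 0.0000).
e_1·c_2 = 0.1429·(-1) + 0.5714·(-4) + (-0.5714)·(-3) + (-0.5714)·2 + 0.0000·3 = -1.8571.
u_2 = c_2 + 1.8571·e_1 = (-0.7347, -2.9388, -4.0612, 0.9388, 3.0000).
‖u_2‖ = 5.9625, so e_2 = (-0.1232, -0.4929, -0.6811, 0.1574, 0.5031).
e_1·c_3 = 0.1429·1 + 0.5714·3 + (-0.5714)·4 + (-0.5714)·3 + 0.0000·1 = -2.1429; e_2·c_3 = (-0.1232)·1 + (-0.4929)·3 + (-0.6811)·4 + 0.1574·3 + 0.5031·1 = -3.3509.
u_3 = c_3 + 2.1429·e_1 + 3.3509·e_2 = (0.8932, 2.5729, 0.4931, 2.3031, 2.6860).

u_3 = (0.8932, 2.5729, 0.4931, 2.3031, 2.6860)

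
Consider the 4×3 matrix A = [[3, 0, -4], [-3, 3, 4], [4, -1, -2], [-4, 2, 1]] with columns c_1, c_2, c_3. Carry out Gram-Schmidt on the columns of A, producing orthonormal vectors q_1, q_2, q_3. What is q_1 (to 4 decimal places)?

c_1 = (3, -3, 4, -4); ‖c_1‖ = 7.0711, so q_1 = (0.4243, -0.4243, 0.5657, -0.5657).

q_1 = (0.4243, -0.4243, 0.5657, -0.5657)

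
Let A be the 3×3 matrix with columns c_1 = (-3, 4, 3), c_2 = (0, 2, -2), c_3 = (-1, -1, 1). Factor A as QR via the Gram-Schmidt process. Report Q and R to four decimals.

Q = [[-0.5145, 0.0629, -0.8552], [0.6860, 0.6286, -0.3665], [0.5145, -0.7752, -0.3665]], R = [[5.8310, 0.3430, 0.3430], [0.0000, 2.8076, -1.4666], [0.0000, 0.0000, 0.8552]]

c_1 = (-3, 4, 3); ‖c_1‖ = 5.8310, so e_1 = (-0.5145, 0.6860, 0.5145).
e_1·c_2 = (-0.5145)·0 + 0.6860·2 + 0.5145·(-2) = 0.3430.
u_2 = c_2 − 0.3430·e_1 = (0.1765, 1.7647, -2.1765).
‖u_2‖ = 2.8076, so e_2 = (0.0629, 0.6286, -0.7752).
e_1·c_3 = (-0.5145)·(-1) + 0.6860·(-1) + 0.5145·1 = 0.3430; e_2·c_3 = 0.0629·(-1) + 0.6286·(-1) + (-0.7752)·1 = -1.4666.
u_3 = c_3 − 0.3430·e_1 + 1.4666·e_2 = (-0.7313, -0.3134, -0.3134).
‖u_3‖ = 0.8552, so e_3 = (-0.8552, -0.3665, -0.3665).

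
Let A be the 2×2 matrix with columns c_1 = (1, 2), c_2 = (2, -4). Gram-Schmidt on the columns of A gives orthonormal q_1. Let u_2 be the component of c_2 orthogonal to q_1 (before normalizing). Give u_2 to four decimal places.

u_2 = (3.2000, -1.6000)

c_1 = (1, 2); ‖c_1‖ = 2.2361, so q_1 = (0.4472, 0.8944).
q_1·c_2 = 0.4472·2 + 0.8944·(-4) = -2.6833.
u_2 = c_2 + 2.6833·q_1 = (3.2000, -1.6000).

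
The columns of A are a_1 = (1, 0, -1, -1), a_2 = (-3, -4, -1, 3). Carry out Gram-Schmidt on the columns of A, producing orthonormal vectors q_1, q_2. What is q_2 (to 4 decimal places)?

a_1 = (1, 0, -1, -1); ‖a_1‖ = 1.7321, so q_1 = (0.5774, 0.0000, -0.5774, -0.5774).
q_1·a_2 = 0.5774·(-3) + 0.0000·(-4) + (-0.5774)·(-1) + (-0.5774)·3 = -2.8868.
u_2 = a_2 + 2.8868·q_1 = (-1.3333, -4.0000, -2.6667, 1.3333).
‖u_2‖ = 5.1640, so q_2 = (-0.2582, -0.7746, -0.5164, 0.2582).

q_2 = (-0.2582, -0.7746, -0.5164, 0.2582)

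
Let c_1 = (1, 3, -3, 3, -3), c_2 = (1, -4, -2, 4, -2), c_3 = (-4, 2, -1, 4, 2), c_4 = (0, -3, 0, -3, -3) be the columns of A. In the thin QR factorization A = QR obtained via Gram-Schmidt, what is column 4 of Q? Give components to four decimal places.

c_1 = (1, 3, -3, 3, -3); ‖c_1‖ = 6.0828, so q_1 = (0.1644, 0.4932, -0.4932, 0.4932, -0.4932).
q_1·c_2 = 0.1644·1 + 0.4932·(-4) + (-0.4932)·(-2) + 0.4932·4 + (-0.4932)·(-2) = 2.1372.
u_2 = c_2 − 2.1372·q_1 = (0.6486, -5.0541, -0.9459, 2.9459, -0.9459).
‖u_2‖ = 6.0359, so q_2 = (0.1075, -0.8373, -0.1567, 0.4881, -0.1567).
q_1·c_3 = 0.1644·(-4) + 0.4932·2 + (-0.4932)·(-1) + 0.4932·4 + (-0.4932)·2 = 1.8084; q_2·c_3 = 0.1075·(-4) + (-0.8373)·2 + (-0.1567)·(-1) + 0.4881·4 + (-0.1567)·2 = -0.3090.
u_3 = c_3 − 1.8084·q_1 + 0.3090·q_2 = (-4.2641, 0.8494, -0.1565, 3.2589, 2.8435).
‖u_3‖ = 6.1347, so q_3 = (-0.6951, 0.1385, -0.0255, 0.5312, 0.4635).
q_1·c_4 = 0.1644·0 + 0.4932·(-3) + (-0.4932)·0 + 0.4932·(-3) + (-0.4932)·(-3) = -1.4796; q_2·c_4 = 0.1075·0 + (-0.8373)·(-3) + (-0.1567)·0 + 0.4881·(-3) + (-0.1567)·(-3) = 1.5179; q_3·c_4 = (-0.6951)·0 + 0.1385·(-3) + (-0.0255)·0 + 0.5312·(-3) + 0.4635·(-3) = -3.3996.
u_4 = c_4 + 1.4796·q_1 − 1.5179·q_2 + 3.3996·q_3 = (-2.2829, -0.5286, -0.5786, -1.2052, -1.9161).
‖u_4‖ = 3.3090, so q_4 = (-0.6899, -0.1597, -0.1749, -0.3642, -0.5791).

q_4 = (-0.6899, -0.1597, -0.1749, -0.3642, -0.5791)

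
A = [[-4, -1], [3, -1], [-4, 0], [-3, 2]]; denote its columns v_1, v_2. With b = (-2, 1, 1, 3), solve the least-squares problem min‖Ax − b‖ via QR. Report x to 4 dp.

v_1 = (-4, 3, -4, -3); ‖v_1‖ = 7.0711, so e_1 = (-0.5657, 0.4243, -0.5657, -0.4243).
e_1·v_2 = (-0.5657)·(-1) + 0.4243·(-1) + (-0.5657)·0 + (-0.4243)·2 = -0.7071.
u_2 = v_2 + 0.7071·e_1 = (-1.4000, -0.7000, -0.4000, 1.7000).
‖u_2‖ = 2.3452, so e_2 = (-0.5970, -0.2985, -0.1706, 0.7249).
Qᵀb = (-0.2828, 2.8995).
Back-substitute: x_2 = 2.8995/2.3452 = 1.2364.
x_1 = (-0.2828 + 0.7071·1.2364)/7.0711 = 0.0836.

x = (0.0836, 1.2364)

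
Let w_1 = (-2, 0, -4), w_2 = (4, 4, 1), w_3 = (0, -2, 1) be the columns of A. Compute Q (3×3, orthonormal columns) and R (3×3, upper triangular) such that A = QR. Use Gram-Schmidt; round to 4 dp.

Q = [[-0.4472, 0.5512, 0.7044], [0.0000, 0.7875, -0.6163], [-0.8944, -0.2756, -0.3522]], R = [[4.4721, -2.6833, -0.8944], [0.0000, 5.0794, -1.8506], [0.0000, 0.0000, 0.8805]]

w_1 = (-2, 0, -4); ‖w_1‖ = 4.4721, so e_1 = (-0.4472, 0.0000, -0.8944).
e_1·w_2 = (-0.4472)·4 + 0.0000·4 + (-0.8944)·1 = -2.6833.
u_2 = w_2 + 2.6833·e_1 = (2.8000, 4.0000, -1.4000).
‖u_2‖ = 5.0794, so e_2 = (0.5512, 0.7875, -0.2756).
e_1·w_3 = (-0.4472)·0 + 0.0000·(-2) + (-0.8944)·1 = -0.8944; e_2·w_3 = 0.5512·0 + 0.7875·(-2) + (-0.2756)·1 = -1.8506.
u_3 = w_3 + 0.8944·e_1 + 1.8506·e_2 = (0.6202, -0.5426, -0.3101).
‖u_3‖ = 0.8805, so e_3 = (0.7044, -0.6163, -0.3522).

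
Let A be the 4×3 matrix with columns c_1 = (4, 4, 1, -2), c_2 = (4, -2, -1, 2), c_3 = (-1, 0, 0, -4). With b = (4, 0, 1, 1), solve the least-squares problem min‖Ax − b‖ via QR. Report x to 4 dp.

x = (0.3788, 0.5534, -0.1691)

c_1 = (4, 4, 1, -2); ‖c_1‖ = 6.0828, so e_1 = (0.6576, 0.6576, 0.1644, -0.3288).
e_1·c_2 = 0.6576·4 + 0.6576·(-2) + 0.1644·(-1) + (-0.3288)·2 = 0.4932.
u_2 = c_2 − 0.4932·e_1 = (3.6757, -2.3243, -1.0811, 2.1622).
‖u_2‖ = 4.9756, so e_2 = (0.7387, -0.4671, -0.2173, 0.4346).
e_1·c_3 = 0.6576·(-1) + 0.6576·0 + 0.1644·0 + (-0.3288)·(-4) = 0.6576; e_2·c_3 = 0.7387·(-1) + (-0.4671)·0 + (-0.2173)·0 + 0.4346·(-4) = -2.4769.
u_3 = c_3 − 0.6576·e_1 + 2.4769·e_2 = (0.3974, -1.5895, -0.6463, -2.7074).
‖u_3‖ = 3.2299, so e_3 = (0.1230, -0.4921, -0.2001, -0.8382).
Qᵀb = (2.4660, 3.1722, -0.5462).
Back-substitute: x_3 = -0.5462/3.2299 = -0.1691.
x_2 = (3.1722 + 2.4769·(-0.1691))/4.9756 = 0.5534.
x_1 = (2.4660 − 0.4932·0.5534 − 0.6576·(-0.1691))/6.0828 = 0.3788.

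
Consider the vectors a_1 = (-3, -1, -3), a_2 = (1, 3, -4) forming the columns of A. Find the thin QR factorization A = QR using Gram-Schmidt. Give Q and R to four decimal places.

e_1 = a_1/‖a_1‖ = (-3, -1, -3)/4.3589 = (-0.6882, -0.2294, -0.6882).
r_{12} = e_1·a_2 = 1.3765.
u_2 = a_2 − 1.3765·e_1 = (1.9474, 3.3158, -3.0526).
‖u_2‖ = 4.9097, so e_2 = (0.3966, 0.6754, -0.6218).

Q = [[-0.6882, 0.3966], [-0.2294, 0.6754], [-0.6882, -0.6218]], R = [[4.3589, 1.3765], [0.0000, 4.9097]]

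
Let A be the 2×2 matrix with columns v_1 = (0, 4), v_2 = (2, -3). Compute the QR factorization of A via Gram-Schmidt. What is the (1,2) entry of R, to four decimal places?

v_1 = (0, 4); ‖v_1‖ = 4.0000, so e_1 = (0.0000, 1.0000).
r_{12} = e_1·v_2 = -3.0000.

r_{12} = -3.0000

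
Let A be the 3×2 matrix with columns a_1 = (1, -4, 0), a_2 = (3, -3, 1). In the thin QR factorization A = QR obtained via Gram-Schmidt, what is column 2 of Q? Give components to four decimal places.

e_2 = (0.8820, 0.2205, 0.4165)

a_1 = (1, -4, 0); ‖a_1‖ = 4.1231, so e_1 = (0.2425, -0.9701, 0.0000).
e_1·a_2 = 0.2425·3 + (-0.9701)·(-3) + 0.0000·1 = 3.6380.
u_2 = a_2 − 3.6380·e_1 = (2.1176, 0.5294, 1.0000).
‖u_2‖ = 2.4010, so e_2 = (0.8820, 0.2205, 0.4165).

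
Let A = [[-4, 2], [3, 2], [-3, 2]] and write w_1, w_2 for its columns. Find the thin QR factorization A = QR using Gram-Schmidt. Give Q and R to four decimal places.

w_1 = (-4, 3, -3); ‖w_1‖ = 5.8310, so q_1 = (-0.6860, 0.5145, -0.5145).
q_1·w_2 = (-0.6860)·2 + 0.5145·2 + (-0.5145)·2 = -1.3720.
u_2 = w_2 + 1.3720·q_1 = (1.0588, 2.7059, 1.2941).
‖u_2‖ = 3.1808, so q_2 = (0.3329, 0.8507, 0.4068).

Q = [[-0.6860, 0.3329], [0.5145, 0.8507], [-0.5145, 0.4068]], R = [[5.8310, -1.3720], [0.0000, 3.1808]]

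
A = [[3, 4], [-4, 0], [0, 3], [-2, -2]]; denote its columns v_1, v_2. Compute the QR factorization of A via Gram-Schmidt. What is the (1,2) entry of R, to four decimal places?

r_{12} = 2.9711

v_1 = (3, -4, 0, -2); ‖v_1‖ = 5.3852, so q_1 = (0.5571, -0.7428, 0.0000, -0.3714).
r_{12} = q_1·v_2 = 2.9711.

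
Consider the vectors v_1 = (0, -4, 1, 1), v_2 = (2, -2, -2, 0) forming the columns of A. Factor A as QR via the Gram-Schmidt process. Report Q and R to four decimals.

v_1 = (0, -4, 1, 1); ‖v_1‖ = 4.2426, so e_1 = (0.0000, -0.9428, 0.2357, 0.2357).
e_1·v_2 = 0.0000·2 + (-0.9428)·(-2) + 0.2357·(-2) + 0.2357·0 = 1.4142.
u_2 = v_2 − 1.4142·e_1 = (2.0000, -0.6667, -2.3333, -0.3333).
‖u_2‖ = 3.1623, so e_2 = (0.6325, -0.2108, -0.7379, -0.1054).

Q = [[0.0000, 0.6325], [-0.9428, -0.2108], [0.2357, -0.7379], [0.2357, -0.1054]], R = [[4.2426, 1.4142], [0.0000, 3.1623]]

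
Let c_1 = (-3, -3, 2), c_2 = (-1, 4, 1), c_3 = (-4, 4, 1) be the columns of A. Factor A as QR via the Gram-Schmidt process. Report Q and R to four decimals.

Q = [[-0.6396, -0.4921, -0.5905], [-0.6396, 0.7668, 0.0537], [0.4264, 0.4120, -0.8052]], R = [[4.6904, -1.4924, 0.4264], [0.0000, 3.9715, 5.4479], [0.0000, 0.0000, 1.7715]]

e_1 = c_1/‖c_1‖ = (-3, -3, 2)/4.6904 = (-0.6396, -0.6396, 0.4264).
r_{12} = e_1·c_2 = -1.4924.
u_2 = c_2 + 1.4924·e_1 = (-1.9545, 3.0455, 1.6364).
‖u_2‖ = 3.9715, so e_2 = (-0.4921, 0.7668, 0.4120).
r_{13} = e_1·c_3 = 0.4264; r_{23} = e_2·c_3 = 5.4479.
u_3 = c_3 − 0.4264·e_1 − 5.4479·e_2 = (-1.0461, 0.0951, -1.4265).
‖u_3‖ = 1.7715, so e_3 = (-0.5905, 0.0537, -0.8052).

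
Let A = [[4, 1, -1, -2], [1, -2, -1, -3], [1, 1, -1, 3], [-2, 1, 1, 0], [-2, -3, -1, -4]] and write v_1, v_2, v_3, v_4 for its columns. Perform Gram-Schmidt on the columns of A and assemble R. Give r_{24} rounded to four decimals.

v_1 = (4, 1, 1, -2, -2); ‖v_1‖ = 5.0990, so q_1 = (0.7845, 0.1961, 0.1961, -0.3922, -0.3922).
q_1·v_2 = 0.7845·1 + 0.1961·(-2) + 0.1961·1 + (-0.3922)·1 + (-0.3922)·(-3) = 1.3728.
u_2 = v_2 − 1.3728·q_1 = (-0.0769, -2.2692, 0.7308, 1.5385, -2.4615).
‖u_2‖ = 3.7570, so q_2 = (-0.0205, -0.6040, 0.1945, 0.4095, -0.6552).
r_{24} = q_2·v_4 = 5.0572.

r_{24} = 5.0572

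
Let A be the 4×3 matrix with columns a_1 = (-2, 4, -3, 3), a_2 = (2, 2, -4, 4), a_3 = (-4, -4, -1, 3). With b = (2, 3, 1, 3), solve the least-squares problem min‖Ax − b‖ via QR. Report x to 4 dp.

x = (0.1411, 0.3512, -0.2992)

a_1 = (-2, 4, -3, 3); ‖a_1‖ = 6.1644, so q_1 = (-0.3244, 0.6489, -0.4867, 0.4867).
q_1·a_2 = (-0.3244)·2 + 0.6489·2 + (-0.4867)·(-4) + 0.4867·4 = 4.5422.
u_2 = a_2 − 4.5422·q_1 = (3.4737, -0.9474, -1.7895, 1.7895).
‖u_2‖ = 4.4010, so q_2 = (0.7893, -0.2153, -0.4066, 0.4066).
q_1·a_3 = (-0.3244)·(-4) + 0.6489·(-4) + (-0.4867)·(-1) + 0.4867·3 = 0.6489; q_2·a_3 = 0.7893·(-4) + (-0.2153)·(-4) + (-0.4066)·(-1) + 0.4066·3 = -0.6697.
u_3 = a_3 − 0.6489·q_1 + 0.6697·q_2 = (-3.2609, -4.5652, -0.9565, 2.9565).
‖u_3‖ = 6.4133, so q_3 = (-0.5085, -0.7118, -0.1491, 0.4610).
Qᵀb = (2.2711, 1.7460, -1.9186).
Back-substitute: x_3 = -1.9186/6.4133 = -0.2992.
x_2 = (1.7460 + 0.6697·(-0.2992))/4.4010 = 0.3512.
x_1 = (2.2711 − 4.5422·0.3512 − 0.6489·(-0.2992))/6.1644 = 0.1411.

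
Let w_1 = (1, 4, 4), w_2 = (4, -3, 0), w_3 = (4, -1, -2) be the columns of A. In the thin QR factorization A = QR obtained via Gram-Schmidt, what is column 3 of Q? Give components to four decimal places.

q_3 = (0.4350, 0.5800, -0.6887)

q_1 = w_1/‖w_1‖ = (1, 4, 4)/5.7446 = (0.1741, 0.6963, 0.6963).
r_{12} = q_1·w_2 = -1.3926.
u_2 = w_2 + 1.3926·q_1 = (4.2424, -2.0303, 0.9697).
‖u_2‖ = 4.8021, so q_2 = (0.8834, -0.4228, 0.2019).
r_{13} = q_1·w_3 = -1.3926; r_{23} = q_2·w_3 = 3.5527.
u_3 = w_3 + 1.3926·q_1 − 3.5527·q_2 = (1.1038, 1.4717, -1.7477).
‖u_3‖ = 2.5375, so q_3 = (0.4350, 0.5800, -0.6887).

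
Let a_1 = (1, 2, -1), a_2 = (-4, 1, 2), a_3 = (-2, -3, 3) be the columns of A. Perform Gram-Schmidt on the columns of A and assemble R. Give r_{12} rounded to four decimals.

r_{12} = -1.6330

a_1 = (1, 2, -1); ‖a_1‖ = 2.4495, so q_1 = (0.4082, 0.8165, -0.4082).
r_{12} = q_1·a_2 = -1.6330.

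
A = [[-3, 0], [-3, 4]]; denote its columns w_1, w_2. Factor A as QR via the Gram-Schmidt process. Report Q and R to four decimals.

w_1 = (-3, -3); ‖w_1‖ = 4.2426, so q_1 = (-0.7071, -0.7071).
q_1·w_2 = (-0.7071)·0 + (-0.7071)·4 = -2.8284.
u_2 = w_2 + 2.8284·q_1 = (-2.0000, 2.0000).
‖u_2‖ = 2.8284, so q_2 = (-0.7071, 0.7071).

Q = [[-0.7071, -0.7071], [-0.7071, 0.7071]], R = [[4.2426, -2.8284], [0.0000, 2.8284]]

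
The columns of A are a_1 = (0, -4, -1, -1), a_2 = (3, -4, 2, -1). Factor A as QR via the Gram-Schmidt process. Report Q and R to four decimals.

Q = [[0.0000, 0.7171], [-0.9428, -0.1594], [-0.2357, 0.6773], [-0.2357, -0.0398]], R = [[4.2426, 3.5355], [0.0000, 4.1833]]

q_1 = a_1/‖a_1‖ = (0, -4, -1, -1)/4.2426 = (0.0000, -0.9428, -0.2357, -0.2357).
r_{12} = q_1·a_2 = 3.5355.
u_2 = a_2 − 3.5355·q_1 = (3.0000, -0.6667, 2.8333, -0.1667).
‖u_2‖ = 4.1833, so q_2 = (0.7171, -0.1594, 0.6773, -0.0398).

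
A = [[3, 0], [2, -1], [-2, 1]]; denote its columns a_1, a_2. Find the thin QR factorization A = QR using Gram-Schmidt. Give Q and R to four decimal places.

a_1 = (3, 2, -2); ‖a_1‖ = 4.1231, so q_1 = (0.7276, 0.4851, -0.4851).
q_1·a_2 = 0.7276·0 + 0.4851·(-1) + (-0.4851)·1 = -0.9701.
u_2 = a_2 + 0.9701·q_1 = (0.7059, -0.5294, 0.5294).
‖u_2‖ = 1.0290, so q_2 = (0.6860, -0.5145, 0.5145).

Q = [[0.7276, 0.6860], [0.4851, -0.5145], [-0.4851, 0.5145]], R = [[4.1231, -0.9701], [0.0000, 1.0290]]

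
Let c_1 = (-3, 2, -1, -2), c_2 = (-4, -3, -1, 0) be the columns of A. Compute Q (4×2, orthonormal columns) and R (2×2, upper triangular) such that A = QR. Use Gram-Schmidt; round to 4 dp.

c_1 = (-3, 2, -1, -2); ‖c_1‖ = 4.2426, so q_1 = (-0.7071, 0.4714, -0.2357, -0.4714).
q_1·c_2 = (-0.7071)·(-4) + 0.4714·(-3) + (-0.2357)·(-1) + (-0.4714)·0 = 1.6499.
u_2 = c_2 − 1.6499·q_1 = (-2.8333, -3.7778, -0.6111, 0.7778).
‖u_2‖ = 4.8247, so q_2 = (-0.5873, -0.7830, -0.1267, 0.1612).

Q = [[-0.7071, -0.5873], [0.4714, -0.7830], [-0.2357, -0.1267], [-0.4714, 0.1612]], R = [[4.2426, 1.6499], [0.0000, 4.8247]]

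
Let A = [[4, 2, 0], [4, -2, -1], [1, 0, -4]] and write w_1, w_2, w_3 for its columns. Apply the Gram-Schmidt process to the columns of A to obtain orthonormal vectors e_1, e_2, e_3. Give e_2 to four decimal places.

e_1 = w_1/‖w_1‖ = (4, 4, 1)/5.7446 = (0.6963, 0.6963, 0.1741).
r_{12} = e_1·w_2 = 0.0000.
u_2 = w_2 + 0.0000·e_1 = (2.0000, -2.0000, 0.0000).
‖u_2‖ = 2.8284, so e_2 = (0.7071, -0.7071, 0.0000).

e_2 = (0.7071, -0.7071, 0.0000)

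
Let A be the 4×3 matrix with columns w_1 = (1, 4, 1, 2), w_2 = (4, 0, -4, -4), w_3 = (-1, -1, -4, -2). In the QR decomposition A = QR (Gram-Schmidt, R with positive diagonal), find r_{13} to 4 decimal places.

r_{13} = -2.7716

w_1 = (1, 4, 1, 2); ‖w_1‖ = 4.6904, so e_1 = (0.2132, 0.8528, 0.2132, 0.4264).
r_{13} = e_1·w_3 = -2.7716.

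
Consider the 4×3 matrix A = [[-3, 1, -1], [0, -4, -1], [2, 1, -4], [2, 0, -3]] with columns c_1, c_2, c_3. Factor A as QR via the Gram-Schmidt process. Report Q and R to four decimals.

c_1 = (-3, 0, 2, 2); ‖c_1‖ = 4.1231, so q_1 = (-0.7276, 0.0000, 0.4851, 0.4851).
q_1·c_2 = (-0.7276)·1 + 0.0000·(-4) + 0.4851·1 + 0.4851·0 = -0.2425.
u_2 = c_2 + 0.2425·q_1 = (0.8235, -4.0000, 1.1176, 0.1176).
‖u_2‖ = 4.2357, so q_2 = (0.1944, -0.9444, 0.2639, 0.0278).
q_1·c_3 = (-0.7276)·(-1) + 0.0000·(-1) + 0.4851·(-4) + 0.4851·(-3) = -2.6679; q_2·c_3 = 0.1944·(-1) + (-0.9444)·(-1) + 0.2639·(-4) + 0.0278·(-3) = -0.3889.
u_3 = c_3 + 2.6679·q_1 + 0.3889·q_2 = (-2.8656, -1.3672, -2.6033, -1.6951).
‖u_3‖ = 4.4420, so q_3 = (-0.6451, -0.3078, -0.5861, -0.3816).

Q = [[-0.7276, 0.1944, -0.6451], [0.0000, -0.9444, -0.3078], [0.4851, 0.2639, -0.5861], [0.4851, 0.0278, -0.3816]], R = [[4.1231, -0.2425, -2.6679], [0.0000, 4.2357, -0.3889], [0.0000, 0.0000, 4.4420]]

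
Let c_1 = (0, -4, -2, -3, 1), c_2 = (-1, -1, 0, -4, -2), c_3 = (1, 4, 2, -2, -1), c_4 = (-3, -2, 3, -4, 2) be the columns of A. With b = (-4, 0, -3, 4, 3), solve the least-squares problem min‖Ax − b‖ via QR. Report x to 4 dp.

c_1 = (0, -4, -2, -3, 1); ‖c_1‖ = 5.4772, so q_1 = (0.0000, -0.7303, -0.3651, -0.5477, 0.1826).
q_1·c_2 = 0.0000·(-1) + (-0.7303)·(-1) + (-0.3651)·0 + (-0.5477)·(-4) + 0.1826·(-2) = 2.5560.
u_2 = c_2 − 2.5560·q_1 = (-1.0000, 0.8667, 0.9333, -2.6000, -2.4667).
‖u_2‖ = 3.9328, so q_2 = (-0.2543, 0.2204, 0.2373, -0.6611, -0.6272).
q_1·c_3 = 0.0000·1 + (-0.7303)·4 + (-0.3651)·2 + (-0.5477)·(-2) + 0.1826·(-1) = -2.7386; q_2·c_3 = (-0.2543)·1 + 0.2204·4 + 0.2373·2 + (-0.6611)·(-2) + (-0.6272)·(-1) = 3.0513.
u_3 = c_3 + 2.7386·q_1 − 3.0513·q_2 = (1.7759, 1.3276, 0.2759, -1.4828, 1.4138).
‖u_3‖ = 3.0314, so q_3 = (0.5858, 0.4379, 0.0910, -0.4891, 0.4664).
q_1·c_4 = 0.0000·(-3) + (-0.7303)·(-2) + (-0.3651)·3 + (-0.5477)·(-4) + 0.1826·2 = 2.9212; q_2·c_4 = (-0.2543)·(-3) + 0.2204·(-2) + 0.2373·3 + (-0.6611)·(-4) + (-0.6272)·2 = 2.4241; q_3·c_4 = 0.5858·(-3) + 0.4379·(-2) + 0.0910·3 + (-0.4891)·(-4) + 0.4664·2 = 0.5289.
u_4 = c_4 − 2.9212·q_1 − 2.4241·q_2 − 0.5289·q_3 = (-2.6935, -0.6325, 3.4432, -0.5387, 2.7404).
‖u_4‖ = 5.2260, so q_4 = (-0.5154, -0.1210, 0.6589, -0.1031, 0.5244).
Qᵀb = (-0.5477, -4.2209, -3.1736, 1.2458).
Back-substitute: x_4 = 1.2458/5.2260 = 0.2384.
x_3 = (-3.1736 − 0.5289·0.2384)/3.0314 = -1.0885.
x_2 = (-4.2209 − 3.0513·(-1.0885) − 2.4241·0.2384)/3.9328 = -0.3757.
x_1 = (-0.5477 − 2.5560·(-0.3757) + 2.7386·(-1.0885) − 2.9212·0.2384)/5.4772 = -0.5961.

x = (-0.5961, -0.3757, -1.0885, 0.2384)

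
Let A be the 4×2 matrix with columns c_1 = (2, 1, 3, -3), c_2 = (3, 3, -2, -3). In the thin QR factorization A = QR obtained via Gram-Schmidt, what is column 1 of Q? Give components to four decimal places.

c_1 = (2, 1, 3, -3); ‖c_1‖ = 4.7958, so e_1 = (0.4170, 0.2085, 0.6255, -0.6255).

e_1 = (0.4170, 0.2085, 0.6255, -0.6255)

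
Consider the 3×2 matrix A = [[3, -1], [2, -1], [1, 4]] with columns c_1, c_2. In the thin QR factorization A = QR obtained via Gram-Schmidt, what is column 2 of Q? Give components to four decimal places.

c_1 = (3, 2, 1); ‖c_1‖ = 3.7417, so q_1 = (0.8018, 0.5345, 0.2673).
q_1·c_2 = 0.8018·(-1) + 0.5345·(-1) + 0.2673·4 = -0.2673.
u_2 = c_2 + 0.2673·q_1 = (-0.7857, -0.8571, 4.0714).
‖u_2‖ = 4.2342, so q_2 = (-0.1856, -0.2024, 0.9616).

q_2 = (-0.1856, -0.2024, 0.9616)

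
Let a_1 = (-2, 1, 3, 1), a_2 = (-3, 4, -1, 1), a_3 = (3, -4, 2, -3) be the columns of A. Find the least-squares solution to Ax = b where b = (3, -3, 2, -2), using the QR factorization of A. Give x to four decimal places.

x = (0.0930, -0.2281, 0.6528)

a_1 = (-2, 1, 3, 1); ‖a_1‖ = 3.8730, so e_1 = (-0.5164, 0.2582, 0.7746, 0.2582).
e_1·a_2 = (-0.5164)·(-3) + 0.2582·4 + 0.7746·(-1) + 0.2582·1 = 2.0656.
u_2 = a_2 − 2.0656·e_1 = (-1.9333, 3.4667, -2.6000, 0.4667).
‖u_2‖ = 4.7679, so e_2 = (-0.4055, 0.7271, -0.5453, 0.0979).
e_1·a_3 = (-0.5164)·3 + 0.2582·(-4) + 0.7746·2 + 0.2582·(-3) = -1.8074; e_2·a_3 = (-0.4055)·3 + 0.7271·(-4) + (-0.5453)·2 + 0.0979·(-3) = -5.5090.
u_3 = a_3 + 1.8074·e_1 + 5.5090·e_2 = (-0.1672, 0.4721, 0.3959, -1.9941).
‖u_3‖ = 2.0938, so e_3 = (-0.0798, 0.2255, 0.1891, -0.9524).
Qᵀb = (-1.2910, -4.6841, 1.3669).
Back-substitute: x_3 = 1.3669/2.0938 = 0.6528.
x_2 = (-4.6841 + 5.5090·0.6528)/4.7679 = -0.2281.
x_1 = (-1.2910 − 2.0656·(-0.2281) + 1.8074·0.6528)/3.8730 = 0.0930.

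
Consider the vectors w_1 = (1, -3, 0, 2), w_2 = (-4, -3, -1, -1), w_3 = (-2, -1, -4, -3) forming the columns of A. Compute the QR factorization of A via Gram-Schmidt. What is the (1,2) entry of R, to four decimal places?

q_1 = w_1/‖w_1‖ = (1, -3, 0, 2)/3.7417 = (0.2673, -0.8018, 0.0000, 0.5345).
r_{12} = q_1·w_2 = 0.8018.

r_{12} = 0.8018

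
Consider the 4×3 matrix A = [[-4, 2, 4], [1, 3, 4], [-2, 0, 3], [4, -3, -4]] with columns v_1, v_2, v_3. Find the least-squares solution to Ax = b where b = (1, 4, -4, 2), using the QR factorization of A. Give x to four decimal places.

v_1 = (-4, 1, -2, 4); ‖v_1‖ = 6.0828, so q_1 = (-0.6576, 0.1644, -0.3288, 0.6576).
q_1·v_2 = (-0.6576)·2 + 0.1644·3 + (-0.3288)·0 + 0.6576·(-3) = -2.7948.
u_2 = v_2 + 2.7948·q_1 = (0.1622, 3.4595, -0.9189, -1.1622).
‖u_2‖ = 3.7669, so q_2 = (0.0430, 0.9184, -0.2439, -0.3085).
q_1·v_3 = (-0.6576)·4 + 0.1644·4 + (-0.3288)·3 + 0.6576·(-4) = -5.5896; q_2·v_3 = 0.0430·4 + 0.9184·4 + (-0.2439)·3 + (-0.3085)·(-4) = 4.3480.
u_3 = v_3 + 5.5896·q_1 − 4.3480·q_2 = (0.1371, 0.9257, 2.2229, 1.0171).
‖u_3‖ = 2.6175, so q_3 = (0.0524, 0.3537, 0.8492, 0.3886).
Qᵀb = (2.6304, 4.0754, -1.1527).
Back-substitute: x_3 = -1.1527/2.6175 = -0.4404.
x_2 = (4.0754 − 4.3480·(-0.4404))/3.7669 = 1.5902.
x_1 = (2.6304 + 2.7948·1.5902 + 5.5896·(-0.4404))/6.0828 = 0.7584.

x = (0.7584, 1.5902, -0.4404)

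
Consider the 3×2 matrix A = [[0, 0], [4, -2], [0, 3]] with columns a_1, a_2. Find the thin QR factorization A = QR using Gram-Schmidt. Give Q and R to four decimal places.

a_1 = (0, 4, 0); ‖a_1‖ = 4.0000, so e_1 = (0.0000, 1.0000, 0.0000).
e_1·a_2 = 0.0000·0 + 1.0000·(-2) + 0.0000·3 = -2.0000.
u_2 = a_2 + 2.0000·e_1 = (0.0000, 0.0000, 3.0000).
‖u_2‖ = 3.0000, so e_2 = (0.0000, 0.0000, 1.0000).

Q = [[0.0000, 0.0000], [1.0000, 0.0000], [0.0000, 1.0000]], R = [[4.0000, -2.0000], [0.0000, 3.0000]]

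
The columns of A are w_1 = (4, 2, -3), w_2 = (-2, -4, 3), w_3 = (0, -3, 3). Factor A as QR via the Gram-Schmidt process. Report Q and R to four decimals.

Q = [[0.7428, 0.5307, 0.4082], [0.3714, -0.8339, 0.4082], [-0.5571, 0.1516, 0.8165]], R = [[5.3852, -4.6424, -2.7854], [0.0000, 2.7292, 2.9566], [0.0000, 0.0000, 1.2247]]

w_1 = (4, 2, -3); ‖w_1‖ = 5.3852, so q_1 = (0.7428, 0.3714, -0.5571).
q_1·w_2 = 0.7428·(-2) + 0.3714·(-4) + (-0.5571)·3 = -4.6424.
u_2 = w_2 + 4.6424·q_1 = (1.4483, -2.2759, 0.4138).
‖u_2‖ = 2.7292, so q_2 = (0.5307, -0.8339, 0.1516).
q_1·w_3 = 0.7428·0 + 0.3714·(-3) + (-0.5571)·3 = -2.7854; q_2·w_3 = 0.5307·0 + (-0.8339)·(-3) + 0.1516·3 = 2.9566.
u_3 = w_3 + 2.7854·q_1 − 2.9566·q_2 = (0.5000, 0.5000, 1.0000).
‖u_3‖ = 1.2247, so q_3 = (0.4082, 0.4082, 0.8165).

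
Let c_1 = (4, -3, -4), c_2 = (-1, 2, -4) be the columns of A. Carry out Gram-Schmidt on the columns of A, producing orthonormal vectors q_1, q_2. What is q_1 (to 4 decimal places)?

c_1 = (4, -3, -4); ‖c_1‖ = 6.4031, so q_1 = (0.6247, -0.4685, -0.6247).

q_1 = (0.6247, -0.4685, -0.6247)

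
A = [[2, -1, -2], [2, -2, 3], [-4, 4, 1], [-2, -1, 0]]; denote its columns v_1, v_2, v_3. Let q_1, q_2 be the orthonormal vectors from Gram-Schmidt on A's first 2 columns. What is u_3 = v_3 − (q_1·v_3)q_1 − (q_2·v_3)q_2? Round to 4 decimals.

q_1 = v_1/‖v_1‖ = (2, 2, -4, -2)/5.2915 = (0.3780, 0.3780, -0.7559, -0.3780).
r_{12} = q_1·v_2 = -3.7796.
u_2 = v_2 + 3.7796·q_1 = (0.4286, -0.5714, 1.1429, -2.4286).
‖u_2‖ = 2.7775, so q_2 = (0.1543, -0.2057, 0.4115, -0.8744).
r_{13} = q_1·v_3 = -0.3780; r_{23} = q_2·v_3 = -0.5143.
u_3 = v_3 + 0.3780·q_1 + 0.5143·q_2 = (-1.7778, 3.0370, 0.9259, -0.5926).

u_3 = (-1.7778, 3.0370, 0.9259, -0.5926)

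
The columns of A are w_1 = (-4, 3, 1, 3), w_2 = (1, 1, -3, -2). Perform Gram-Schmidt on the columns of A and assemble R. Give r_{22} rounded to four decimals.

w_1 = (-4, 3, 1, 3); ‖w_1‖ = 5.9161, so q_1 = (-0.6761, 0.5071, 0.1690, 0.5071).
q_1·w_2 = (-0.6761)·1 + 0.5071·1 + 0.1690·(-3) + 0.5071·(-2) = -1.6903.
u_2 = w_2 + 1.6903·q_1 = (-0.1429, 1.8571, -2.7143, -1.1429).
r_{22} = ‖u_2‖ = 3.4847.

r_{22} = 3.4847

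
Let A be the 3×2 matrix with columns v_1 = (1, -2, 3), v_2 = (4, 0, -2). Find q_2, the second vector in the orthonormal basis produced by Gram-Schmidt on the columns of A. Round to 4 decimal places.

q_2 = (0.9331, -0.0643, -0.3539)

q_1 = v_1/‖v_1‖ = (1, -2, 3)/3.7417 = (0.2673, -0.5345, 0.8018).
r_{12} = q_1·v_2 = -0.5345.
u_2 = v_2 + 0.5345·q_1 = (4.1429, -0.2857, -1.5714).
‖u_2‖ = 4.4401, so q_2 = (0.9331, -0.0643, -0.3539).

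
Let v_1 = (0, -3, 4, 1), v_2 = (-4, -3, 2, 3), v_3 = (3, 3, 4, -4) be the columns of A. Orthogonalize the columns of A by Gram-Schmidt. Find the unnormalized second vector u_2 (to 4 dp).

v_1 = (0, -3, 4, 1); ‖v_1‖ = 5.0990, so q_1 = (0.0000, -0.5883, 0.7845, 0.1961).
q_1·v_2 = 0.0000·(-4) + (-0.5883)·(-3) + 0.7845·2 + 0.1961·3 = 3.9223.
u_2 = v_2 − 3.9223·q_1 = (-4.0000, -0.6923, -1.0769, 2.2308).

u_2 = (-4.0000, -0.6923, -1.0769, 2.2308)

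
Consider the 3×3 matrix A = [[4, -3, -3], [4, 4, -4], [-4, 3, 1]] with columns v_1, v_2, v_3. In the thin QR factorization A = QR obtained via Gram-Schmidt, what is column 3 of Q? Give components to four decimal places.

q_1 = v_1/‖v_1‖ = (4, 4, -4)/6.9282 = (0.5774, 0.5774, -0.5774).
r_{12} = q_1·v_2 = -1.1547.
u_2 = v_2 + 1.1547·q_1 = (-2.3333, 4.6667, 2.3333).
‖u_2‖ = 5.7155, so q_2 = (-0.4082, 0.8165, 0.4082).
r_{13} = q_1·v_3 = -4.6188; r_{23} = q_2·v_3 = -1.6330.
u_3 = v_3 + 4.6188·q_1 + 1.6330·q_2 = (-1.0000, 0.0000, -1.0000).
‖u_3‖ = 1.4142, so q_3 = (-0.7071, 0.0000, -0.7071).

q_3 = (-0.7071, 0.0000, -0.7071)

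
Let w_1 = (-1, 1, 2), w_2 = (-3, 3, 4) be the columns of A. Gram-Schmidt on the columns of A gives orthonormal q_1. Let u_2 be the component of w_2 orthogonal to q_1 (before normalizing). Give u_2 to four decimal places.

w_1 = (-1, 1, 2); ‖w_1‖ = 2.4495, so q_1 = (-0.4082, 0.4082, 0.8165).
q_1·w_2 = (-0.4082)·(-3) + 0.4082·3 + 0.8165·4 = 5.7155.
u_2 = w_2 − 5.7155·q_1 = (-0.6667, 0.6667, -0.6667).

u_2 = (-0.6667, 0.6667, -0.6667)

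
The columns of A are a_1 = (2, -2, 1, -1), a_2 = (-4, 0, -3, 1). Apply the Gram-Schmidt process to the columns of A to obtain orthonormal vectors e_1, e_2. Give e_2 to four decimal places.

a_1 = (2, -2, 1, -1); ‖a_1‖ = 3.1623, so e_1 = (0.6325, -0.6325, 0.3162, -0.3162).
e_1·a_2 = 0.6325·(-4) + (-0.6325)·0 + 0.3162·(-3) + (-0.3162)·1 = -3.7947.
u_2 = a_2 + 3.7947·e_1 = (-1.6000, -2.4000, -1.8000, -0.2000).
‖u_2‖ = 3.4059, so e_2 = (-0.4698, -0.7047, -0.5285, -0.0587).

e_2 = (-0.4698, -0.7047, -0.5285, -0.0587)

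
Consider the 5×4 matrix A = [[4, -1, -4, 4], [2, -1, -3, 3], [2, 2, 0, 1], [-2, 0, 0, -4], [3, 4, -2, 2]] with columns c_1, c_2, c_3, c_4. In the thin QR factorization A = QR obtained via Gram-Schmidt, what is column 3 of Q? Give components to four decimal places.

c_1 = (4, 2, 2, -2, 3); ‖c_1‖ = 6.0828, so q_1 = (0.6576, 0.3288, 0.3288, -0.3288, 0.4932).
q_1·c_2 = 0.6576·(-1) + 0.3288·(-1) + 0.3288·2 + (-0.3288)·0 + 0.4932·4 = 1.6440.
u_2 = c_2 − 1.6440·q_1 = (-2.0811, -1.5405, 1.4595, 0.5405, 3.1892).
‖u_2‖ = 4.3929, so q_2 = (-0.4737, -0.3507, 0.3322, 0.1230, 0.7260).
q_1·c_3 = 0.6576·(-4) + 0.3288·(-3) + 0.3288·0 + (-0.3288)·0 + 0.4932·(-2) = -4.6032; q_2·c_3 = (-0.4737)·(-4) + (-0.3507)·(-3) + 0.3322·0 + 0.1230·0 + 0.7260·(-2) = 1.4951.
u_3 = c_3 + 4.6032·q_1 − 1.4951·q_2 = (-0.2647, -0.9622, 1.0168, -1.6975, -0.8151).
‖u_3‖ = 2.3613, so q_3 = (-0.1121, -0.4075, 0.4306, -0.7189, -0.3452).

q_3 = (-0.1121, -0.4075, 0.4306, -0.7189, -0.3452)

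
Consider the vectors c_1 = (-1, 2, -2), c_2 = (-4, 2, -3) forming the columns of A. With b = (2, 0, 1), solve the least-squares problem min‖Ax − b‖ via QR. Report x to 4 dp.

x = (0.5846, -0.6615)

q_1 = c_1/‖c_1‖ = (-1, 2, -2)/3.0000 = (-0.3333, 0.6667, -0.6667).
r_{12} = q_1·c_2 = 4.6667.
u_2 = c_2 − 4.6667·q_1 = (-2.4444, -1.1111, 0.1111).
‖u_2‖ = 2.6874, so q_2 = (-0.9096, -0.4134, 0.0413).
Qᵀb = (-1.3333, -1.7778).
Back-substitute: x_2 = -1.7778/2.6874 = -0.6615.
x_1 = (-1.3333 − 4.6667·(-0.6615))/3.0000 = 0.5846.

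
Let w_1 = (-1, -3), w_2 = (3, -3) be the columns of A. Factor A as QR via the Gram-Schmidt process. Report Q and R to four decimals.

w_1 = (-1, -3); ‖w_1‖ = 3.1623, so q_1 = (-0.3162, -0.9487).
q_1·w_2 = (-0.3162)·3 + (-0.9487)·(-3) = 1.8974.
u_2 = w_2 − 1.8974·q_1 = (3.6000, -1.2000).
‖u_2‖ = 3.7947, so q_2 = (0.9487, -0.3162).

Q = [[-0.3162, 0.9487], [-0.9487, -0.3162]], R = [[3.1623, 1.8974], [0.0000, 3.7947]]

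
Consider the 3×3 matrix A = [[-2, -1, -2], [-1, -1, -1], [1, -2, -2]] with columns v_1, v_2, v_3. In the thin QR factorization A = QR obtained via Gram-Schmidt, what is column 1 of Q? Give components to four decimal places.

v_1 = (-2, -1, 1); ‖v_1‖ = 2.4495, so e_1 = (-0.8165, -0.4082, 0.4082).

e_1 = (-0.8165, -0.4082, 0.4082)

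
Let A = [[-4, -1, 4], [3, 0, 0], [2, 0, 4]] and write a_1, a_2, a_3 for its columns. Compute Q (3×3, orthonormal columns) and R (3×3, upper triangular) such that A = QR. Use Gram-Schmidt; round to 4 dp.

a_1 = (-4, 3, 2); ‖a_1‖ = 5.3852, so q_1 = (-0.7428, 0.5571, 0.3714).
q_1·a_2 = (-0.7428)·(-1) + 0.5571·0 + 0.3714·0 = 0.7428.
u_2 = a_2 − 0.7428·q_1 = (-0.4483, -0.4138, -0.2759).
‖u_2‖ = 0.6695, so q_2 = (-0.6695, -0.6180, -0.4120).
q_1·a_3 = (-0.7428)·4 + 0.5571·0 + 0.3714·4 = -1.4856; q_2·a_3 = (-0.6695)·4 + (-0.6180)·0 + (-0.4120)·4 = -4.3262.
u_3 = a_3 + 1.4856·q_1 + 4.3262·q_2 = (0.0000, -1.8462, 2.7692).
‖u_3‖ = 3.3282, so q_3 = (0.0000, -0.5547, 0.8321).

Q = [[-0.7428, -0.6695, 0.0000], [0.5571, -0.6180, -0.5547], [0.3714, -0.4120, 0.8321]], R = [[5.3852, 0.7428, -1.4856], [0.0000, 0.6695, -4.3262], [0.0000, 0.0000, 3.3282]]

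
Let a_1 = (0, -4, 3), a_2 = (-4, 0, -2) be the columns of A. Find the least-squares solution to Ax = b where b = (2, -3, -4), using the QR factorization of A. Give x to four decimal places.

a_1 = (0, -4, 3); ‖a_1‖ = 5.0000, so e_1 = (0.0000, -0.8000, 0.6000).
e_1·a_2 = 0.0000·(-4) + (-0.8000)·0 + 0.6000·(-2) = -1.2000.
u_2 = a_2 + 1.2000·e_1 = (-4.0000, -0.9600, -1.2800).
‖u_2‖ = 4.3081, so e_2 = (-0.9285, -0.2228, -0.2971).
Qᵀb = (0.0000, 0.0000).
Back-substitute: x_2 = 0.0000/4.3081 = 0.0000.
x_1 = (0.0000 + 1.2000·0.0000)/5.0000 = 0.0000.

x = (0.0000, 0.0000)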